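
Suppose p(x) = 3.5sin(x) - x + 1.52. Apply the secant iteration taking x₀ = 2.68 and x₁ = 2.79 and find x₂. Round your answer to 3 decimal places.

2.775

p(2.68) = 0.39881, p(2.79) = -0.06462
x₂ = 2.79000 − (-0.06462)·(2.79000 − 2.68000) / (-0.06462 − 0.39881) = 2.79000 − (-0.00711)/(-0.46343) = 2.77466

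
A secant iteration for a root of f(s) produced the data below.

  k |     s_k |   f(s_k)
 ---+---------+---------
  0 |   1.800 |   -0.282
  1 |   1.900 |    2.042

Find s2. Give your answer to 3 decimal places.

1.812

s2 = 1.900 − 2.042·(1.900 − 1.800) / (2.042 − (-0.282))
   = 1.900 − (0.20420)/(2.32400) = 1.81213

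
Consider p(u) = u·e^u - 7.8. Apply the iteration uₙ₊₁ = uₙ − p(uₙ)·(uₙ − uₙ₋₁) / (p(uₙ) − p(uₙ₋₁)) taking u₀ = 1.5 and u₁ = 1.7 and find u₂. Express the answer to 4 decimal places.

p(1.5) = -1.077466, p(1.7) = 1.505711
u₂ = 1.700000 − 1.505711·(1.700000 − 1.500000) / (1.505711 − (-1.077466)) = 1.700000 − (0.301142)/(2.583177) = 1.583422

1.5834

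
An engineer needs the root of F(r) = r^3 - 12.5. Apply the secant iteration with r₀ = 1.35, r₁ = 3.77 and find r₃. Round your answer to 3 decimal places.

F(1.35) = -10.03962, F(3.77) = 41.08263
r₂ = 3.77000 − 41.08263·(3.77000 − 1.35000) / (41.08263 − (-10.03962)) = 3.77000 − (99.41997)/(51.12226) = 1.82525
F(1.82525) = -6.41910
r₃ = 1.82525 − (-6.41910)·(1.82525 − 3.77000) / (-6.41910 − 41.08263) = 1.82525 − (12.48355)/(-47.50174) = 2.08805

2.088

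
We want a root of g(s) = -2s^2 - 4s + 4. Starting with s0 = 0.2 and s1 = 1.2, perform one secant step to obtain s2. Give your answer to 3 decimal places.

g(0.2) = 3.12000, g(1.2) = -3.68000
s2 = 1.20000 − (-3.68000)·(1.20000 − 0.20000) / (-3.68000 − 3.12000) = 1.20000 − (-3.68000)/(-6.80000) = 0.65882

0.659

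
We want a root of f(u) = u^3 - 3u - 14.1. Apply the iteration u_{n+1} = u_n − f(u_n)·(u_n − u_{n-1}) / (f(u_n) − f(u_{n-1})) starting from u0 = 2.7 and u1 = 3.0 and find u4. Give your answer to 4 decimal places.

2.8264

f(2.7) = -2.517000, f(3.0) = 3.900000
u2 = 3.000000 − 3.900000·(3.000000 − 2.700000) / (3.900000 − (-2.517000)) = 3.000000 − (1.170000)/(6.417000) = 2.817672
f(2.817672) = -0.182746
u3 = 2.817672 − (-0.182746)·(2.817672 − 3.000000) / (-0.182746 − 3.900000) = 2.817672 − (0.033320)/(-4.082746) = 2.825833
f(2.825833) = -0.012286
u4 = 2.825833 − (-0.012286)·(2.825833 − 2.817672) / (-0.012286 − (-0.182746)) = 2.825833 − (-0.000100)/(0.170460) = 2.826421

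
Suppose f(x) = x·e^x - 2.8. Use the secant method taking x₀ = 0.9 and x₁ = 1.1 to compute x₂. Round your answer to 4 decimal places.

1.0075

f(0.9) = -0.586357, f(1.1) = 0.504583
x₂ = 1.100000 − 0.504583·(1.100000 − 0.900000) / (0.504583 − (-0.586357)) = 1.100000 − (0.100917)/(1.090940) = 1.007496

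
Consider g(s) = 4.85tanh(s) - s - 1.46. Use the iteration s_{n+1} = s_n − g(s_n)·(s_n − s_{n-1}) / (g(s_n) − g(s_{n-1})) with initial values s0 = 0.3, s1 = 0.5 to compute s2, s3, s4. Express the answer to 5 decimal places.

g(0.3) = -0.3471338, g(0.5) = 0.2812682
s2 = 0.5000000 − 0.2812682·(0.5000000 − 0.3000000) / (0.2812682 − (-0.3471338)) = 0.5000000 − (0.0562536)/(0.6284020) = 0.4104814
g(0.4104814) = 0.0155933
s3 = 0.4104814 − 0.0155933·(0.4104814 − 0.5000000) / (0.0155933 − 0.2812682) = 0.4104814 − (-0.0013959)/(-0.2656749) = 0.4052273
g(0.4052273) = -0.0008255
s4 = 0.4052273 − (-0.0008255)·(0.4052273 − 0.4104814) / (-0.0008255 − 0.0155933) = 0.4052273 − (0.0000043)/(-0.0164188) = 0.4054915

0.41048, 0.40523, 0.40549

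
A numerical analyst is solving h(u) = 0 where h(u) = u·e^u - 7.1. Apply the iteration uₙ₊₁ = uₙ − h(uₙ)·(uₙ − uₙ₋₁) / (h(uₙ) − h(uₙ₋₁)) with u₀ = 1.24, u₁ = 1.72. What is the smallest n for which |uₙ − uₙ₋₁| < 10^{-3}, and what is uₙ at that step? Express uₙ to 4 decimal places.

n = 5, uₙ = 1.5329

h(1.24) = -2.815039, h(1.72) = 2.505389
u₂ = 1.720000 − 2.505389·(0.480000)/(5.320428) = 1.493968;  |Δ| = 0.226032
h(1.493968) = -0.444765
u₃ = 1.493968 − (-0.444765)·(-0.226032)/(-2.950154) = 1.528045;  |Δ| = 0.034077
h(1.528045) = -0.057005
u₄ = 1.528045 − (-0.057005)·(0.034077)/(0.387760) = 1.533054;  |Δ| = 0.005010
h(1.533054) = 0.001572
u₅ = 1.533054 − 0.001572·(0.005010)/(0.058577) = 1.532920;  |Δ| = 0.000134
|u₅ − u₄| = 0.000134 < 10^{-3}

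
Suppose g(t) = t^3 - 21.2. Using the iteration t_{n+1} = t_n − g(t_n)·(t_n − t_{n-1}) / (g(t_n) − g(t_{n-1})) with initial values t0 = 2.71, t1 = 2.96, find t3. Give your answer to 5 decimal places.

g(2.71) = -1.2974890, g(2.96) = 4.7343360
t2 = 2.9600000 − 4.7343360·(2.9600000 − 2.7100000) / (4.7343360 − (-1.2974890)) = 2.9600000 − (1.1835840)/(6.0318250) = 2.7637768
g(2.7637768) = -0.0889954
t3 = 2.7637768 − (-0.0889954)·(2.7637768 − 2.9600000) / (-0.0889954 − 4.7343360) = 2.7637768 − (0.0174630)/(-4.8233314) = 2.7673973

2.76740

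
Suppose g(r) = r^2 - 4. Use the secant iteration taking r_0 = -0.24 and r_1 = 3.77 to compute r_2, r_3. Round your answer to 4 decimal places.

g(-0.24) = -3.942400, g(3.77) = 10.212900
r_2 = 3.770000 − 10.212900·(3.770000 − (-0.240000)) / (10.212900 − (-3.942400)) = 3.770000 − (40.953729)/(14.155300) = 0.876827
g(0.876827) = -3.231174
r_3 = 0.876827 − (-3.231174)·(0.876827 − 3.770000) / (-3.231174 − 10.212900) = 0.876827 − (9.348345)/(-13.444074) = 1.572178

0.8768, 1.5722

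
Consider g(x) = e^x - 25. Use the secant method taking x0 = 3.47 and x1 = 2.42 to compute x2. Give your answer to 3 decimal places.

g(3.47) = 7.13674, g(2.42) = -13.75414
x2 = 2.42000 − (-13.75414)·(2.42000 − 3.47000) / (-13.75414 − 7.13674) = 2.42000 − (14.44185)/(-20.89088) = 3.11130

3.111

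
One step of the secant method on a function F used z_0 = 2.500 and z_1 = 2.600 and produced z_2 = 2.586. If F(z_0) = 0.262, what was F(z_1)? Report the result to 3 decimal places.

The secant line through (2.500, 0.262) and (2.600, F(z_1)) crosses zero at z_2 = 2.586.
So (2.500, 0.262), (2.600, F(z_1)), (2.586, 0) are collinear:
F(z_1) = 0.262 · (2.600 − 2.586) / (2.500 − 2.586) = 0.262 · (0.01400)/(-0.08600) = -0.04265

-0.043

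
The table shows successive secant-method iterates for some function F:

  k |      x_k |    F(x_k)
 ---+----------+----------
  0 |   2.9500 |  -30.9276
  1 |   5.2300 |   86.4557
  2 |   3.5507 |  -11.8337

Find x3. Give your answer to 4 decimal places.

3.7529

x3 = 3.5507 − (-11.8337)·(3.5507 − 5.2300) / (-11.8337 − 86.4557)
   = 3.5507 − (19.872332)/(-98.289400) = 3.752882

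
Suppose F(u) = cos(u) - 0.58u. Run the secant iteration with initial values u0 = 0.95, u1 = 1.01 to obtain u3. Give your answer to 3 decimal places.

F(0.95) = 0.03068, F(1.01) = -0.05394
u2 = 1.01000 − (-0.05394)·(1.01000 − 0.95000) / (-0.05394 − 0.03068) = 1.01000 − (-0.00324)/(-0.08462) = 0.97176
F(0.97176) = 0.00023
u3 = 0.97176 − 0.00023·(0.97176 − 1.01000) / (0.00023 − (-0.05394)) = 0.97176 − (-0.00001)/(0.05417) = 0.97192

0.972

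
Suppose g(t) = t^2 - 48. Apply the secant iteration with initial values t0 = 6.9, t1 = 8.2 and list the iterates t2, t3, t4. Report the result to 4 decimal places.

g(6.9) = -0.390000, g(8.2) = 19.240000
t2 = 8.200000 − 19.240000·(8.200000 − 6.900000) / (19.240000 − (-0.390000)) = 8.200000 − (25.012000)/(19.630000) = 6.925828
g(6.925828) = -0.032909
t3 = 6.925828 − (-0.032909)·(6.925828 − 8.200000) / (-0.032909 − 19.240000) = 6.925828 − (0.041932)/(-19.272909) = 6.928004
g(6.928004) = -0.002767
t4 = 6.928004 − (-0.002767)·(6.928004 − 6.925828) / (-0.002767 − (-0.032909)) = 6.928004 − (-0.000006)/(0.030142) = 6.928203

6.9258, 6.9280, 6.9282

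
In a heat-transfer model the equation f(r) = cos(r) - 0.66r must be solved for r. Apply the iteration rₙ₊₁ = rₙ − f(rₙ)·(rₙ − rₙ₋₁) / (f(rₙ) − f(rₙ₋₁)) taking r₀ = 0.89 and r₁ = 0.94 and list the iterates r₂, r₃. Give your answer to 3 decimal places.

0.919, 0.919

f(0.89) = 0.04201, f(0.94) = -0.03061
r₂ = 0.94000 − (-0.03061)·(0.94000 − 0.89000) / (-0.03061 − 0.04201) = 0.94000 − (-0.00153)/(-0.07262) = 0.91892
f(0.91892) = 0.00019
r₃ = 0.91892 − 0.00019·(0.91892 − 0.94000) / (0.00019 − (-0.03061)) = 0.91892 − (0.00000)/(0.03080) = 0.91905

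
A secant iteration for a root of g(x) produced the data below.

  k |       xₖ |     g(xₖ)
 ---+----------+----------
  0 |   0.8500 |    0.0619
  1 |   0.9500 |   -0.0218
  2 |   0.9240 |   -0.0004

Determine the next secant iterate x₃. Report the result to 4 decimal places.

0.9235

x₃ = 0.9240 − (-0.0004)·(0.9240 − 0.9500) / (-0.0004 − (-0.0218))
   = 0.9240 − (0.000010)/(0.021400) = 0.923514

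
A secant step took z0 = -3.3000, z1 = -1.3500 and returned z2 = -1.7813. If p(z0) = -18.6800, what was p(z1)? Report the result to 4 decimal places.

The secant line through (-3.3000, -18.6800) and (-1.3500, p(z1)) crosses zero at z2 = -1.7813.
So (-3.3000, -18.6800), (-1.3500, p(z1)), (-1.7813, 0) are collinear:
p(z1) = -18.6800 · (-1.3500 − (-1.7813)) / (-3.3000 − (-1.7813)) = -18.6800 · (0.431300)/(-1.518700) = 5.304987

5.3050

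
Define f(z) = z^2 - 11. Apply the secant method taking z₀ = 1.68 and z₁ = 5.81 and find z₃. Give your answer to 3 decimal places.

f(1.68) = -8.17760, f(5.81) = 22.75610
z₂ = 5.81000 − 22.75610·(5.81000 − 1.68000) / (22.75610 − (-8.17760)) = 5.81000 − (93.98269)/(30.93370) = 2.77180
f(2.77180) = -3.31711
z₃ = 2.77180 − (-3.31711)·(2.77180 − 5.81000) / (-3.31711 − 22.75610) = 2.77180 − (10.07804)/(-26.07321) = 3.15833

3.158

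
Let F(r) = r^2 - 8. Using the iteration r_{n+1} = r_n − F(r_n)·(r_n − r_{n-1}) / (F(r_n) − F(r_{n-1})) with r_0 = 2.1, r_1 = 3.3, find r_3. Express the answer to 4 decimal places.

2.8235

F(2.1) = -3.590000, F(3.3) = 2.890000
r_2 = 3.300000 − 2.890000·(3.300000 − 2.100000) / (2.890000 − (-3.590000)) = 3.300000 − (3.468000)/(6.480000) = 2.764815
F(2.764815) = -0.355799
r_3 = 2.764815 − (-0.355799)·(2.764815 − 3.300000) / (-0.355799 − 2.890000) = 2.764815 − (0.190418)/(-3.245799) = 2.823481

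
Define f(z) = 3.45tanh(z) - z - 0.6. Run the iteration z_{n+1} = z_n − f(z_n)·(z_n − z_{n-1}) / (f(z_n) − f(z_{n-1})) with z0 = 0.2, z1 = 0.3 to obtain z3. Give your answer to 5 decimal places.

0.25223

f(0.2) = -0.1190551, f(0.3) = 0.1050285
z2 = 0.3000000 − 0.1050285·(0.3000000 − 0.2000000) / (0.1050285 − (-0.1190551)) = 0.3000000 − (0.0105029)/(0.2240837) = 0.2531298
f(0.2531298) = 0.0019818
z3 = 0.2531298 − 0.0019818·(0.2531298 − 0.3000000) / (0.0019818 − 0.1050285) = 0.2531298 − (-0.0000929)/(-0.1030467) = 0.2522284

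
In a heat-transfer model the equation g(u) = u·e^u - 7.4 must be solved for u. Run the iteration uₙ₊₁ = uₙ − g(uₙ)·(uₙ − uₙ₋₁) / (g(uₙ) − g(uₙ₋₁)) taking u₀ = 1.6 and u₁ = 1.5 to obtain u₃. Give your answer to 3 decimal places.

g(1.6) = 0.52485, g(1.5) = -0.67747
u₂ = 1.50000 − (-0.67747)·(1.50000 − 1.60000) / (-0.67747 − 0.52485) = 1.50000 − (0.06775)/(-1.20232) = 1.55635
g(1.55635) = -0.02063
u₃ = 1.55635 − (-0.02063)·(1.55635 − 1.50000) / (-0.02063 − (-0.67747)) = 1.55635 − (-0.00116)/(0.65683) = 1.55812

1.558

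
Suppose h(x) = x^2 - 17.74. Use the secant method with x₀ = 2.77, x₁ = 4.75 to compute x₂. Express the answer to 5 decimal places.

h(2.77) = -10.0671000, h(4.75) = 4.8225000
x₂ = 4.7500000 − 4.8225000·(4.7500000 − 2.7700000) / (4.8225000 − (-10.0671000)) = 4.7500000 − (9.5485500)/(14.8896000) = 4.1087101

4.10871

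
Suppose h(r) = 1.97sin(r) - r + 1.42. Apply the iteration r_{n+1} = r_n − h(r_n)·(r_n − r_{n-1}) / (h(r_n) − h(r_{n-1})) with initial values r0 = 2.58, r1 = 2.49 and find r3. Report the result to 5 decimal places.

2.53807

h(2.58) = -0.1109062, h(2.49) = 0.1247134
r2 = 2.4900000 − 0.1247134·(2.4900000 − 2.5800000) / (0.1247134 − (-0.1109062)) = 2.4900000 − (-0.0112242)/(0.2356197) = 2.5376370
h(2.5376370) = 0.0011315
r3 = 2.5376370 − 0.0011315·(2.5376370 − 2.4900000) / (0.0011315 − 0.1247134) = 2.5376370 − (0.0000539)/(-0.1235819) = 2.5380732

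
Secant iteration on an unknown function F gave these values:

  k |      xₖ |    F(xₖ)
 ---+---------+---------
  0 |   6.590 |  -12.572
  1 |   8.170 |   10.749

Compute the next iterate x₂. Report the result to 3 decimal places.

7.442

x₂ = 8.170 − 10.749·(8.170 − 6.590) / (10.749 − (-12.572))
   = 8.170 − (16.98342)/(23.32100) = 7.44175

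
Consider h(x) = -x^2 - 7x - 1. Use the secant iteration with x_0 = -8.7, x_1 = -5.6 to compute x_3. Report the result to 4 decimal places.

h(-8.7) = -15.790000, h(-5.6) = 6.840000
x_2 = -5.600000 − 6.840000·(-5.600000 − (-8.700000)) / (6.840000 − (-15.790000)) = -5.600000 − (21.204000)/(22.630000) = -6.536986
h(-6.536986) = 2.026714
x_3 = -6.536986 − 2.026714·(-6.536986 − (-5.600000)) / (2.026714 − 6.840000) = -6.536986 − (-1.899003)/(-4.813286) = -6.931520

-6.9315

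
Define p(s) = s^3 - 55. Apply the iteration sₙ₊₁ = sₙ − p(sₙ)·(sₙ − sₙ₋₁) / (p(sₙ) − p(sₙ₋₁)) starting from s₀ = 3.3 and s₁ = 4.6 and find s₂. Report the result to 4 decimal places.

3.7036

p(3.3) = -19.063000, p(4.6) = 42.336000
s₂ = 4.600000 − 42.336000·(4.600000 − 3.300000) / (42.336000 − (-19.063000)) = 4.600000 − (55.036800)/(61.399000) = 3.703621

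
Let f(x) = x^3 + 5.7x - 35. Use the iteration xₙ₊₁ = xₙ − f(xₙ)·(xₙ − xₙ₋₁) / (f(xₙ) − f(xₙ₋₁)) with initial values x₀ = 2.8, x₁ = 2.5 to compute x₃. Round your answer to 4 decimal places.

f(2.8) = 2.912000, f(2.5) = -5.125000
x₂ = 2.500000 − (-5.125000)·(2.500000 − 2.800000) / (-5.125000 − 2.912000) = 2.500000 − (1.537500)/(-8.037000) = 2.691303
f(2.691303) = -0.166172
x₃ = 2.691303 − (-0.166172)·(2.691303 − 2.500000) / (-0.166172 − (-5.125000)) = 2.691303 − (-0.031789)/(4.958828) = 2.697713

2.6977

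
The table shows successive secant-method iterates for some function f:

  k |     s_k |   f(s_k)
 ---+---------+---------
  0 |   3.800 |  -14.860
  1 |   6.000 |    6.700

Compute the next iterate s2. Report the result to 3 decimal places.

5.316

s2 = 6.000 − 6.700·(6.000 − 3.800) / (6.700 − (-14.860))
   = 6.000 − (14.74000)/(21.56000) = 5.31633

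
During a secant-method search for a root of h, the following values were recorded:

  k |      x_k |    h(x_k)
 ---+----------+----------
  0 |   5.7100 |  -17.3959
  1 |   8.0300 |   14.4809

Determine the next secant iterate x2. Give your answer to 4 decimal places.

x2 = 8.0300 − 14.4809·(8.0300 − 5.7100) / (14.4809 − (-17.3959))
   = 8.0300 − (33.595688)/(31.876800) = 6.976077

6.9761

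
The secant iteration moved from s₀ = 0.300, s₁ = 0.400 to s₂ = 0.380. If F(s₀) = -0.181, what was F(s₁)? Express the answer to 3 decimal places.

0.045

The secant line through (0.300, -0.181) and (0.400, F(s₁)) crosses zero at s₂ = 0.380.
So (0.300, -0.181), (0.400, F(s₁)), (0.380, 0) are collinear:
F(s₁) = -0.181 · (0.400 − 0.380) / (0.300 − 0.380) = -0.181 · (0.02000)/(-0.08000) = 0.04525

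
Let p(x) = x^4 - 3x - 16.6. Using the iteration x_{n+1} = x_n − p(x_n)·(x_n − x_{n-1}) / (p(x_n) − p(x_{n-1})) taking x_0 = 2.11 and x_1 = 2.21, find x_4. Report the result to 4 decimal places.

2.1943

p(2.11) = -3.108806, p(2.21) = 0.624433
x_2 = 2.210000 − 0.624433·(2.210000 − 2.110000) / (0.624433 − (-3.108806)) = 2.210000 − (0.062443)/(3.733238) = 2.193274
p(2.193274) = -0.039397
x_3 = 2.193274 − (-0.039397)·(2.193274 − 2.210000) / (-0.039397 − 0.624433) = 2.193274 − (0.000659)/(-0.663829) = 2.194266
p(2.194266) = -0.000453
x_4 = 2.194266 − (-0.000453)·(2.194266 − 2.193274) / (-0.000453 − (-0.039397)) = 2.194266 − (0.000000)/(0.038943) = 2.194278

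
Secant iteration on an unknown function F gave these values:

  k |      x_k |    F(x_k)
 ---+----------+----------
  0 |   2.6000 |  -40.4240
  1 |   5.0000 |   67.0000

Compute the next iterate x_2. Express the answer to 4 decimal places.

3.5031

x_2 = 5.0000 − 67.0000·(5.0000 − 2.6000) / (67.0000 − (-40.4240))
   = 5.0000 − (160.800000)/(107.424000) = 3.503128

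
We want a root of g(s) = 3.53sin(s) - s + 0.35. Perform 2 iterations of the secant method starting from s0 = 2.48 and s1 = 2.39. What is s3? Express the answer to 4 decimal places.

g(2.48) = 0.038741, g(2.39) = 0.370295
s2 = 2.390000 − 0.370295·(2.390000 − 2.480000) / (0.370295 − 0.038741) = 2.390000 − (-0.033327)/(0.331554) = 2.490516
g(2.490516) = -0.001185
s3 = 2.490516 − (-0.001185)·(2.490516 − 2.390000) / (-0.001185 − 0.370295) = 2.490516 − (-0.000119)/(-0.371480) = 2.490196

2.4902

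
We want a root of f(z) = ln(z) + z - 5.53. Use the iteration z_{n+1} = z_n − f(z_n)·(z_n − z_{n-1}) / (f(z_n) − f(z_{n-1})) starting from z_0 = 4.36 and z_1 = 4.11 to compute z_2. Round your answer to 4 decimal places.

4.1153

f(4.36) = 0.302472, f(4.11) = -0.006577
z_2 = 4.110000 − (-0.006577)·(4.110000 − 4.360000) / (-0.006577 − 0.302472) = 4.110000 − (0.001644)/(-0.309049) = 4.115320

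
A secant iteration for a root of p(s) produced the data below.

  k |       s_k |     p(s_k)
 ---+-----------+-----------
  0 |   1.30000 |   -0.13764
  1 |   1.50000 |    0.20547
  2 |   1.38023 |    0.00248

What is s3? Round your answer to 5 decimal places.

1.37877

s3 = 1.38023 − 0.00248·(1.38023 − 1.50000) / (0.00248 − 0.20547)
   = 1.38023 − (-0.0002970)/(-0.2029900) = 1.3787667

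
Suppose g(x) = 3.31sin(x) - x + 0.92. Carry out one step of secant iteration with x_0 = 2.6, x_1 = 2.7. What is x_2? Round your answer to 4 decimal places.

g(2.6) = 0.026310, g(2.7) = -0.365373
x_2 = 2.700000 − (-0.365373)·(2.700000 − 2.600000) / (-0.365373 − 0.026310) = 2.700000 − (-0.036537)/(-0.391682) = 2.606717

2.6067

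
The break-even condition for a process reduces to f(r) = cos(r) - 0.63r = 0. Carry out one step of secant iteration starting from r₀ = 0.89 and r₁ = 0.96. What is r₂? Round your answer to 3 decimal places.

f(0.89) = 0.06871, f(0.96) = -0.03128
r₂ = 0.96000 − (-0.03128)·(0.96000 − 0.89000) / (-0.03128 − 0.06871) = 0.96000 − (-0.00219)/(-0.09999) = 0.93810

0.938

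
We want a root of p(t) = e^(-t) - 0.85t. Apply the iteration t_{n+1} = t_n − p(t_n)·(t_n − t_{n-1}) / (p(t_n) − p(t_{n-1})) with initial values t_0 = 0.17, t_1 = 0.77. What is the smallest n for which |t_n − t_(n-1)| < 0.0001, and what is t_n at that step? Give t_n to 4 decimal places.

n = 5, t_n = 0.6279

p(0.17) = 0.699165, p(0.77) = -0.191487
t_2 = 0.770000 − (-0.191487)·(0.600000)/(-0.890652) = 0.641002;  |Δ| = 0.128998
p(0.641002) = -0.018088
t_3 = 0.641002 − (-0.018088)·(-0.128998)/(0.173399) = 0.627546;  |Δ| = 0.013456
p(0.627546) = 0.000486
t_4 = 0.627546 − 0.000486·(-0.013456)/(0.018574) = 0.627898;  |Δ| = 0.000352
p(0.627898) = -0.000001
t_5 = 0.627898 − (-0.000001)·(0.000352)/(-0.000487) = 0.627897;  |Δ| = 0.000001
|t_5 − t_4| = 0.000001 < 0.0001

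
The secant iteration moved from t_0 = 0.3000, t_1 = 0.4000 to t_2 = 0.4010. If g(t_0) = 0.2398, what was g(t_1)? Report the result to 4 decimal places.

The secant line through (0.3000, 0.2398) and (0.4000, g(t_1)) crosses zero at t_2 = 0.4010.
So (0.3000, 0.2398), (0.4000, g(t_1)), (0.4010, 0) are collinear:
g(t_1) = 0.2398 · (0.4000 − 0.4010) / (0.3000 − 0.4010) = 0.2398 · (-0.001000)/(-0.101000) = 0.002374

0.0024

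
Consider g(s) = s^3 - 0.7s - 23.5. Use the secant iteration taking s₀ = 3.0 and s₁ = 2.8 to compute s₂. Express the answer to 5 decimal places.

2.94295

g(3.0) = 1.4000000, g(2.8) = -3.5080000
s₂ = 2.8000000 − (-3.5080000)·(2.8000000 − 3.0000000) / (-3.5080000 − 1.4000000) = 2.8000000 − (0.7016000)/(-4.9080000) = 2.9429503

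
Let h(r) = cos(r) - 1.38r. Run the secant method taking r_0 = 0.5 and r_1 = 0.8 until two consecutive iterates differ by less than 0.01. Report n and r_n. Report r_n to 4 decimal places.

h(0.5) = 0.187583, h(0.8) = -0.407293
r_2 = 0.800000 − (-0.407293)·(0.300000)/(-0.594876) = 0.594599;  |Δ| = 0.205401
h(0.594599) = 0.007826
r_3 = 0.594599 − 0.007826·(-0.205401)/(0.415120) = 0.598472;  |Δ| = 0.003872
|r_3 − r_2| = 0.003872 < 0.01

n = 3, r_n = 0.5985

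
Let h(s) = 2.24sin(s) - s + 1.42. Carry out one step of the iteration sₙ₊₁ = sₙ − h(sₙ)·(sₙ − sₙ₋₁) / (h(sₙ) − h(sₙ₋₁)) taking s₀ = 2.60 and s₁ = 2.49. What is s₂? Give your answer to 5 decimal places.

h(2.60) = -0.0252769, h(2.49) = 0.2884559
s₂ = 2.4900000 − 0.2884559·(2.4900000 − 2.6000000) / (0.2884559 − (-0.0252769)) = 2.4900000 − (-0.0317301)/(0.3137328) = 2.5911375

2.59114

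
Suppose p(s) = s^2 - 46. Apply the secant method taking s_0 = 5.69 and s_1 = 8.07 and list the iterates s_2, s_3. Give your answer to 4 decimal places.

p(5.69) = -13.623900, p(8.07) = 19.124900
s_2 = 8.070000 − 19.124900·(8.070000 − 5.690000) / (19.124900 − (-13.623900)) = 8.070000 − (45.517262)/(32.748800) = 6.680109
p(6.680109) = -1.376144
s_3 = 6.680109 − (-1.376144)·(6.680109 − 8.070000) / (-1.376144 − 19.124900) = 6.680109 − (1.912690)/(-20.501044) = 6.773406

6.6801, 6.7734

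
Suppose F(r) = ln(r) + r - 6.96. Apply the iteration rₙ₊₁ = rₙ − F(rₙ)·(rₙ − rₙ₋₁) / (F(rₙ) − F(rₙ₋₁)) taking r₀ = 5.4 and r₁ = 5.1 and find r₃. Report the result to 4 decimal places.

5.2935

F(5.4) = 0.126399, F(5.1) = -0.230759
r₂ = 5.100000 − (-0.230759)·(5.100000 − 5.400000) / (-0.230759 − 0.126399) = 5.100000 − (0.069228)/(-0.357158) = 5.293830
F(5.293830) = 0.000371
r₃ = 5.293830 − 0.000371·(5.293830 − 5.100000) / (0.000371 − (-0.230759)) = 5.293830 − (0.000072)/(0.231131) = 5.293518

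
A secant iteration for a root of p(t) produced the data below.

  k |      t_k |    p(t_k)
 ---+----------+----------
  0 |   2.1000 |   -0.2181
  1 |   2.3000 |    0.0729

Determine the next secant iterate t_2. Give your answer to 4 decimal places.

2.2499

t_2 = 2.3000 − 0.0729·(2.3000 − 2.1000) / (0.0729 − (-0.2181))
   = 2.3000 − (0.014580)/(0.291000) = 2.249897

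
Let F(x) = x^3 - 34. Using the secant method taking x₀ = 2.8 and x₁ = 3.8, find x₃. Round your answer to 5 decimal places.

3.22807

F(2.8) = -12.0480000, F(3.8) = 20.8720000
x₂ = 3.8000000 − 20.8720000·(3.8000000 − 2.8000000) / (20.8720000 − (-12.0480000)) = 3.8000000 − (20.8720000)/(32.9200000) = 3.1659781
F(3.1659781) = -2.2660794
x₃ = 3.1659781 − (-2.2660794)·(3.1659781 − 3.8000000) / (-2.2660794 − 20.8720000) = 3.1659781 − (1.4367439)/(-23.1380794) = 3.2280725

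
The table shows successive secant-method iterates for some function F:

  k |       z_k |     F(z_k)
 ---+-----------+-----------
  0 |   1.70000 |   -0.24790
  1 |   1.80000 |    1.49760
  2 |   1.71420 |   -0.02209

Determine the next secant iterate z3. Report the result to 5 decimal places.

z3 = 1.71420 − (-0.02209)·(1.71420 − 1.80000) / (-0.02209 − 1.49760)
   = 1.71420 − (0.0018953)/(-1.5196900) = 1.7154472

1.71545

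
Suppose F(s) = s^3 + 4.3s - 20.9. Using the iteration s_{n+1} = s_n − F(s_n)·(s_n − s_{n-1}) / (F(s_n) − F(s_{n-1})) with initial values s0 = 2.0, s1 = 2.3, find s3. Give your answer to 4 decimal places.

F(2.0) = -4.300000, F(2.3) = 1.157000
s2 = 2.300000 − 1.157000·(2.300000 − 2.000000) / (1.157000 − (-4.300000)) = 2.300000 − (0.347100)/(5.457000) = 2.236394
F(2.236394) = -0.098282
s3 = 2.236394 − (-0.098282)·(2.236394 − 2.300000) / (-0.098282 − 1.157000) = 2.236394 − (0.006251)/(-1.255282) = 2.241374

2.2414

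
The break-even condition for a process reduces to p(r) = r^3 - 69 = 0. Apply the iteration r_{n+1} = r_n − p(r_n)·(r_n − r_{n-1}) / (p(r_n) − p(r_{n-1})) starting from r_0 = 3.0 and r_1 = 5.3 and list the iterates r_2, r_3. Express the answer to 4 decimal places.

3.7926, 4.0235

p(3.0) = -42.000000, p(5.3) = 79.877000
r_2 = 5.300000 − 79.877000·(5.300000 − 3.000000) / (79.877000 − (-42.000000)) = 5.300000 − (183.717100)/(121.877000) = 3.792602
p(3.792602) = -14.447842
r_3 = 3.792602 − (-14.447842)·(3.792602 − 5.300000) / (-14.447842 − 79.877000) = 3.792602 − (21.778642)/(-94.324842) = 4.023492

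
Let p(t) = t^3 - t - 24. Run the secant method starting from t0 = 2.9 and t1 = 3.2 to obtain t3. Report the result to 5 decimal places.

2.99955

p(2.9) = -2.5110000, p(3.2) = 5.5680000
t2 = 3.2000000 − 5.5680000·(3.2000000 − 2.9000000) / (5.5680000 − (-2.5110000)) = 3.2000000 − (1.6704000)/(8.0790000) = 2.9932417
p(2.9932417) = -0.1753041
t3 = 2.9932417 − (-0.1753041)·(2.9932417 − 3.2000000) / (-0.1753041 − 5.5680000) = 2.9932417 − (0.0362456)/(-5.7433041) = 2.9995527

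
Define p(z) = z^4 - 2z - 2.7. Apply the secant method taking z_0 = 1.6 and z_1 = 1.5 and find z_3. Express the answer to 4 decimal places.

p(1.6) = 0.653600, p(1.5) = -0.637500
z_2 = 1.500000 − (-0.637500)·(1.500000 − 1.600000) / (-0.637500 − 0.653600) = 1.500000 − (0.063750)/(-1.291100) = 1.549377
p(1.549377) = -0.036028
z_3 = 1.549377 − (-0.036028)·(1.549377 − 1.500000) / (-0.036028 − (-0.637500)) = 1.549377 − (-0.001779)/(0.601472) = 1.552334

1.5523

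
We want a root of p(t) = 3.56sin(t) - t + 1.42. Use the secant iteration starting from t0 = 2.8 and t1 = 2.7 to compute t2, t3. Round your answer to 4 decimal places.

p(2.8) = -0.187442, p(2.7) = 0.241472
t2 = 2.700000 − 0.241472·(2.700000 − 2.800000) / (0.241472 − (-0.187442)) = 2.700000 − (-0.024147)/(0.428915) = 2.756298
p(2.756298) = 0.001663
t3 = 2.756298 − 0.001663·(2.756298 − 2.700000) / (0.001663 − 0.241472) = 2.756298 − (0.000094)/(-0.239810) = 2.756689

2.7563, 2.7567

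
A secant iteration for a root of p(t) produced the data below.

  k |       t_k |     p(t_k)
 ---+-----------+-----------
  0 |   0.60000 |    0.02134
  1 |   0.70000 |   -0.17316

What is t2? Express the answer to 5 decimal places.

0.61097

t2 = 0.70000 − (-0.17316)·(0.70000 − 0.60000) / (-0.17316 − 0.02134)
   = 0.70000 − (-0.0173160)/(-0.1945000) = 0.6109717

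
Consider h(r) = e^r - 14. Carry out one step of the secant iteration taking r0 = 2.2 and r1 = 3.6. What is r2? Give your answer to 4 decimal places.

h(2.2) = -4.974987, h(3.6) = 22.598234
r2 = 3.600000 − 22.598234·(3.600000 − 2.200000) / (22.598234 − (-4.974987)) = 3.600000 − (31.637528)/(27.573221) = 2.452599

2.4526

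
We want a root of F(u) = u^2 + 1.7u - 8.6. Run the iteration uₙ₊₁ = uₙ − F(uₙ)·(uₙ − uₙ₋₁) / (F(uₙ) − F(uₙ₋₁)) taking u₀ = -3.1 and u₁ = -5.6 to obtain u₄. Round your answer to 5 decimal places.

F(-3.1) = -4.2600000, F(-5.6) = 13.2400000
u₂ = -5.6000000 − 13.2400000·(-5.6000000 − (-3.1000000)) / (13.2400000 − (-4.2600000)) = -5.6000000 − (-33.1000000)/(17.5000000) = -3.7085714
F(-3.7085714) = -1.1510694
u₃ = -3.7085714 − (-1.1510694)·(-3.7085714 − (-5.6000000)) / (-1.1510694 − 13.2400000) = -3.7085714 − (-2.1771655)/(-14.3910694) = -3.8598573
F(-3.8598573) = -0.2632590
u₄ = -3.8598573 − (-0.2632590)·(-3.8598573 − (-3.7085714)) / (-0.2632590 − (-1.1510694)) = -3.8598573 − (0.0398274)/(0.8878104) = -3.9047175

-3.90472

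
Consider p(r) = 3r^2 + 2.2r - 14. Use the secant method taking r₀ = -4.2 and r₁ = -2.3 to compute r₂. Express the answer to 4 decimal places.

p(-4.2) = 29.680000, p(-2.3) = -3.190000
r₂ = -2.300000 − (-3.190000)·(-2.300000 − (-4.200000)) / (-3.190000 − 29.680000) = -2.300000 − (-6.061000)/(-32.870000) = -2.484393

-2.4844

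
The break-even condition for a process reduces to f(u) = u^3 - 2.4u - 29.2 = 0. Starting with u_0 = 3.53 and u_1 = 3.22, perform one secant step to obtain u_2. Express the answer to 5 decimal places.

3.33139

f(3.53) = 6.3149770, f(3.22) = -3.5417520
u_2 = 3.2200000 − (-3.5417520)·(3.2200000 − 3.5300000) / (-3.5417520 − 6.3149770) = 3.2200000 − (1.0979431)/(-9.8567290) = 3.3313902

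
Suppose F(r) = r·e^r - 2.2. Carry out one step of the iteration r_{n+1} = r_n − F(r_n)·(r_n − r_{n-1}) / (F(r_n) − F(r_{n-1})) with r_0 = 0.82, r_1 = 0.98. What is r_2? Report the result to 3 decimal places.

F(0.82) = -0.33819, F(0.98) = 0.41117
r_2 = 0.98000 − 0.41117·(0.98000 − 0.82000) / (0.41117 − (-0.33819)) = 0.98000 − (0.06579)/(0.74936) = 0.89221

0.892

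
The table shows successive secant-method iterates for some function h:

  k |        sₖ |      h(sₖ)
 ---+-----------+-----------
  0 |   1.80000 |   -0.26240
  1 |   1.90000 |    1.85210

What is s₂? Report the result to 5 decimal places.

s₂ = 1.90000 − 1.85210·(1.90000 − 1.80000) / (1.85210 − (-0.26240))
   = 1.90000 − (0.1852100)/(2.1145000) = 1.8124096

1.81241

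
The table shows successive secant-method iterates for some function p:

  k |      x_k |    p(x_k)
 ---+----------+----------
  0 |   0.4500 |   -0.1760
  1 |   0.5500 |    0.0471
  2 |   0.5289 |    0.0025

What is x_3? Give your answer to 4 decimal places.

0.5277

x_3 = 0.5289 − 0.0025·(0.5289 − 0.5500) / (0.0025 − 0.0471)
   = 0.5289 − (-0.000053)/(-0.044600) = 0.527717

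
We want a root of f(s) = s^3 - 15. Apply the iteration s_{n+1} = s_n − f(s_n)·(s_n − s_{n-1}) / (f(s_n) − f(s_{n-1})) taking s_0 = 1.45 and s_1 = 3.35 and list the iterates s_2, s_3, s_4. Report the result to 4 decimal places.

2.1073, 2.3556, 2.4846

f(1.45) = -11.951375, f(3.35) = 22.595375
s_2 = 3.350000 − 22.595375·(3.350000 − 1.450000) / (22.595375 − (-11.951375)) = 3.350000 − (42.931213)/(34.546750) = 2.107301
f(2.107301) = -5.642072
s_3 = 2.107301 − (-5.642072)·(2.107301 − 3.350000) / (-5.642072 − 22.595375) = 2.107301 − (7.011397)/(-28.237447) = 2.355602
f(2.355602) = -1.929086
s_4 = 2.355602 − (-1.929086)·(2.355602 − 2.107301) / (-1.929086 − (-5.642072)) = 2.355602 − (-0.478995)/(3.712985) = 2.484608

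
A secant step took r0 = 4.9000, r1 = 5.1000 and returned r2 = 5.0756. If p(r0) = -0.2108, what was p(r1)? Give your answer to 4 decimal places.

0.0293

The secant line through (4.9000, -0.2108) and (5.1000, p(r1)) crosses zero at r2 = 5.0756.
So (4.9000, -0.2108), (5.1000, p(r1)), (5.0756, 0) are collinear:
p(r1) = -0.2108 · (5.1000 − 5.0756) / (4.9000 − 5.0756) = -0.2108 · (0.024400)/(-0.175600) = 0.029291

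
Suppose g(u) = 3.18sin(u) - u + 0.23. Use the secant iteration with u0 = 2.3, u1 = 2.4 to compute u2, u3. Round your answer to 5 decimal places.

2.39319, 2.39340

g(2.3) = 0.3013426, g(2.4) = -0.0220271
u2 = 2.4000000 − (-0.0220271)·(2.4000000 − 2.3000000) / (-0.0220271 − 0.3013426) = 2.4000000 − (-0.0022027)/(-0.3233697) = 2.3931883
g(2.3931883) = 0.0007076
u3 = 2.3931883 − 0.0007076·(2.3931883 − 2.4000000) / (0.0007076 − (-0.0220271)) = 2.3931883 − (-0.0000048)/(0.0227347) = 2.3934003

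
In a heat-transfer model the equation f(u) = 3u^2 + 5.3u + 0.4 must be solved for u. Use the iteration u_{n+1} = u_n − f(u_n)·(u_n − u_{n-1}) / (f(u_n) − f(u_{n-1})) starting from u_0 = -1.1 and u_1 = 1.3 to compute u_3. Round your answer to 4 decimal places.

f(-1.1) = -1.800000, f(1.3) = 12.360000
u_2 = 1.300000 − 12.360000·(1.300000 − (-1.100000)) / (12.360000 − (-1.800000)) = 1.300000 − (29.664000)/(14.160000) = -0.794915
f(-0.794915) = -1.917380
u_3 = -0.794915 − (-1.917380)·(-0.794915 − 1.300000) / (-1.917380 − 12.360000) = -0.794915 − (4.016749)/(-14.277380) = -0.513579

-0.5136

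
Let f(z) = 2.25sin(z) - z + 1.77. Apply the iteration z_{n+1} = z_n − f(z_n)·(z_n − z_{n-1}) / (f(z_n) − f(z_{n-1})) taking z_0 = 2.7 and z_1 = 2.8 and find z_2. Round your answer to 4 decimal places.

f(2.7) = 0.031605, f(2.8) = -0.276277
z_2 = 2.800000 − (-0.276277)·(2.800000 − 2.700000) / (-0.276277 − 0.031605) = 2.800000 − (-0.027628)/(-0.307881) = 2.710265

2.7103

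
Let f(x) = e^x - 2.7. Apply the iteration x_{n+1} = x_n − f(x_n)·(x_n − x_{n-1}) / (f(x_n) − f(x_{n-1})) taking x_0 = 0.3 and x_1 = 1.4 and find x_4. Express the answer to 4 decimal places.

0.9953

f(0.3) = -1.350141, f(1.4) = 1.355200
x_2 = 1.400000 − 1.355200·(1.400000 − 0.300000) / (1.355200 − (-1.350141)) = 1.400000 − (1.490720)/(2.705341) = 0.848972
f(0.848972) = -0.362758
x_3 = 0.848972 − (-0.362758)·(0.848972 − 1.400000) / (-0.362758 − 1.355200) = 0.848972 − (0.199890)/(-1.717958) = 0.965325
f(0.965325) = -0.074360
x_4 = 0.965325 − (-0.074360)·(0.965325 − 0.848972) / (-0.074360 − (-0.362758)) = 0.965325 − (-0.008652)/(0.288399) = 0.995325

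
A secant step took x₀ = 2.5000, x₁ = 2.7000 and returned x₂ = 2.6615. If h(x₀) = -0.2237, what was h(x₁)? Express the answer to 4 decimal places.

The secant line through (2.5000, -0.2237) and (2.7000, h(x₁)) crosses zero at x₂ = 2.6615.
So (2.5000, -0.2237), (2.7000, h(x₁)), (2.6615, 0) are collinear:
h(x₁) = -0.2237 · (2.7000 − 2.6615) / (2.5000 − 2.6615) = -0.2237 · (0.038500)/(-0.161500) = 0.053328

0.0533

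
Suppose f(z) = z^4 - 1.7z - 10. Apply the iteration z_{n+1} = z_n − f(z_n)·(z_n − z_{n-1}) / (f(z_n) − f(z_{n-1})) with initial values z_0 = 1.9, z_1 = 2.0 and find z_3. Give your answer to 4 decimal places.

f(1.9) = -0.197900, f(2.0) = 2.600000
z_2 = 2.000000 − 2.600000·(2.000000 − 1.900000) / (2.600000 − (-0.197900)) = 2.000000 − (0.260000)/(2.797900) = 1.907073
f(1.907073) = -0.014779
z_3 = 1.907073 − (-0.014779)·(1.907073 − 2.000000) / (-0.014779 − 2.600000) = 1.907073 − (0.001373)/(-2.614779) = 1.907598

1.9076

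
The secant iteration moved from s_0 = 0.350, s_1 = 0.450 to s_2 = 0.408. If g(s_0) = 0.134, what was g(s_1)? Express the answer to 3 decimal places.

-0.097

The secant line through (0.350, 0.134) and (0.450, g(s_1)) crosses zero at s_2 = 0.408.
So (0.350, 0.134), (0.450, g(s_1)), (0.408, 0) are collinear:
g(s_1) = 0.134 · (0.450 − 0.408) / (0.350 − 0.408) = 0.134 · (0.04200)/(-0.05800) = -0.09703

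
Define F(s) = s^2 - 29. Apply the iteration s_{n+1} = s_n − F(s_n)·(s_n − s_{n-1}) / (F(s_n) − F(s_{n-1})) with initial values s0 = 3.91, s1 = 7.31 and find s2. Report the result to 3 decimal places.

F(3.91) = -13.71190, F(7.31) = 24.43610
s2 = 7.31000 − 24.43610·(7.31000 − 3.91000) / (24.43610 − (-13.71190)) = 7.31000 − (83.08274)/(38.14800) = 5.13209

5.132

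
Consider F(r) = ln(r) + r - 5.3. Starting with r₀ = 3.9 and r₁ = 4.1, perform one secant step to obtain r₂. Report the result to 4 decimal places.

F(3.9) = -0.039023, F(4.1) = 0.210987
r₂ = 4.100000 − 0.210987·(4.100000 − 3.900000) / (0.210987 − (-0.039023)) = 4.100000 − (0.042197)/(0.250010) = 3.931217

3.9312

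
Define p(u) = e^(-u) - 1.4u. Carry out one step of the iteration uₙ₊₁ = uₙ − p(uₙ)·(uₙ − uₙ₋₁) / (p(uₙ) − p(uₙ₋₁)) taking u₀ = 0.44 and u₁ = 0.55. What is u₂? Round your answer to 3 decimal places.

p(0.44) = 0.02804, p(0.55) = -0.19305
u₂ = 0.55000 − (-0.19305)·(0.55000 − 0.44000) / (-0.19305 − 0.02804) = 0.55000 − (-0.02124)/(-0.22109) = 0.45395

0.454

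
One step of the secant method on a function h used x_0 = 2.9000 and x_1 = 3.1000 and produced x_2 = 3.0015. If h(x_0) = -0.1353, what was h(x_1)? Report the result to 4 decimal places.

0.1313

The secant line through (2.9000, -0.1353) and (3.1000, h(x_1)) crosses zero at x_2 = 3.0015.
So (2.9000, -0.1353), (3.1000, h(x_1)), (3.0015, 0) are collinear:
h(x_1) = -0.1353 · (3.1000 − 3.0015) / (2.9000 − 3.0015) = -0.1353 · (0.098500)/(-0.101500) = 0.131301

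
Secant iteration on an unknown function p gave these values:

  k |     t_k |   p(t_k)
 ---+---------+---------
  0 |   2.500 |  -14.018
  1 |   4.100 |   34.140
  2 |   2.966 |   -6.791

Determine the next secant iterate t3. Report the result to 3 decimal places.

3.154

t3 = 2.966 − (-6.791)·(2.966 − 4.100) / (-6.791 − 34.140)
   = 2.966 − (7.70099)/(-40.93100) = 3.15415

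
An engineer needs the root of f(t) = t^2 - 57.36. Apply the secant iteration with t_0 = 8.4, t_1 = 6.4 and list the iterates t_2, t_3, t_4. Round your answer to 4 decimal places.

f(8.4) = 13.200000, f(6.4) = -16.400000
t_2 = 6.400000 − (-16.400000)·(6.400000 − 8.400000) / (-16.400000 − 13.200000) = 6.400000 − (32.800000)/(-29.600000) = 7.508108
f(7.508108) = -0.988313
t_3 = 7.508108 − (-0.988313)·(7.508108 − 6.400000) / (-0.988313 − (-16.400000)) = 7.508108 − (-1.095157)/(15.411687) = 7.579168
f(7.579168) = 0.083792
t_4 = 7.579168 − 0.083792·(7.579168 − 7.508108) / (0.083792 − (-0.988313)) = 7.579168 − (0.005954)/(1.072105) = 7.573614

7.5081, 7.5792, 7.5736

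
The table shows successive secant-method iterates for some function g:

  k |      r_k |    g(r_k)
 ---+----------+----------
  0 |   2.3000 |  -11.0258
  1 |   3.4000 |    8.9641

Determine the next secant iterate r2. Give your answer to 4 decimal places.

r2 = 3.4000 − 8.9641·(3.4000 − 2.3000) / (8.9641 − (-11.0258))
   = 3.4000 − (9.860510)/(19.989900) = 2.906725

2.9067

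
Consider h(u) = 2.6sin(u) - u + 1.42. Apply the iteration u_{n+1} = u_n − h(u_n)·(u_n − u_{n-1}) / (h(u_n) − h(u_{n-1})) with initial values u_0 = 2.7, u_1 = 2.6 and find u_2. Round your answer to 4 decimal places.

h(2.7) = -0.168812, h(2.6) = 0.160304
u_2 = 2.600000 − 0.160304·(2.600000 − 2.700000) / (0.160304 − (-0.168812)) = 2.600000 − (-0.016030)/(0.329116) = 2.648707

2.6487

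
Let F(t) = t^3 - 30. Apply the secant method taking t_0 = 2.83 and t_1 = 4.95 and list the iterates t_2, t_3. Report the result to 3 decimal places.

2.988, 3.057

F(2.83) = -7.33481, F(4.95) = 91.28738
t_2 = 4.95000 − 91.28738·(4.95000 − 2.83000) / (91.28738 − (-7.33481)) = 4.95000 − (193.52924)/(98.62219) = 2.98767
F(2.98767) = -3.33153
t_3 = 2.98767 − (-3.33153)·(2.98767 − 4.95000) / (-3.33153 − 91.28738) = 2.98767 − (6.53756)/(-94.61891) = 3.05676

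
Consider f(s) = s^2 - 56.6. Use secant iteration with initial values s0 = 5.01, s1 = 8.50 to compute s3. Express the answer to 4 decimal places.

f(5.01) = -31.499900, f(8.50) = 15.650000
s2 = 8.500000 − 15.650000·(8.500000 − 5.010000) / (15.650000 − (-31.499900)) = 8.500000 − (54.618500)/(47.149900) = 7.341599
f(7.341599) = -2.700927
s3 = 7.341599 − (-2.700927)·(7.341599 − 8.500000) / (-2.700927 − 15.650000) = 7.341599 − (3.128757)/(-18.350927) = 7.512095

7.5121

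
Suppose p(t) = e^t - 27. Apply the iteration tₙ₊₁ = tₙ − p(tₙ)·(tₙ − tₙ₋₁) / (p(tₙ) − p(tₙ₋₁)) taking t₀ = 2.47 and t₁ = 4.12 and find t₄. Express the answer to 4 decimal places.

3.3165

p(2.47) = -15.177553, p(4.12) = 34.559242
t₂ = 4.120000 − 34.559242·(4.120000 − 2.470000) / (34.559242 − (-15.177553)) = 4.120000 − (57.022750)/(49.736795) = 2.973510
p(2.973510) = -7.439548
t₃ = 2.973510 − (-7.439548)·(2.973510 − 4.120000) / (-7.439548 − 34.559242) = 2.973510 − (8.529369)/(-41.998790) = 3.176596
p(3.176596) = -3.034966
t₄ = 3.176596 − (-3.034966)·(3.176596 − 2.973510) / (-3.034966 − (-7.439548)) = 3.176596 − (-0.616359)/(4.404582) = 3.316532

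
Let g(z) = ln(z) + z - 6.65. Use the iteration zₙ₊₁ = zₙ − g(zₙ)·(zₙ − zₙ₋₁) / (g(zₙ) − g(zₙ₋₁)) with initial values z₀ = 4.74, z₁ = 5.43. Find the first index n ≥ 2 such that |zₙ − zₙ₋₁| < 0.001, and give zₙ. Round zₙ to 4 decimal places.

n = 4, zₙ = 5.0338

g(4.74) = -0.353963, g(5.43) = 0.471939
z₂ = 5.430000 − 0.471939·(0.690000)/(0.825902) = 5.035718;  |Δ| = 0.394282
g(5.035718) = 0.002275
z₃ = 5.035718 − 0.002275·(-0.394282)/(-0.469665) = 5.033809;  |Δ| = 0.001909
g(5.033809) = -0.000014
z₄ = 5.033809 − (-0.000014)·(-0.001909)/(-0.002289) = 5.033821;  |Δ| = 0.000012
|z₄ − z₃| = 0.000012 < 0.001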